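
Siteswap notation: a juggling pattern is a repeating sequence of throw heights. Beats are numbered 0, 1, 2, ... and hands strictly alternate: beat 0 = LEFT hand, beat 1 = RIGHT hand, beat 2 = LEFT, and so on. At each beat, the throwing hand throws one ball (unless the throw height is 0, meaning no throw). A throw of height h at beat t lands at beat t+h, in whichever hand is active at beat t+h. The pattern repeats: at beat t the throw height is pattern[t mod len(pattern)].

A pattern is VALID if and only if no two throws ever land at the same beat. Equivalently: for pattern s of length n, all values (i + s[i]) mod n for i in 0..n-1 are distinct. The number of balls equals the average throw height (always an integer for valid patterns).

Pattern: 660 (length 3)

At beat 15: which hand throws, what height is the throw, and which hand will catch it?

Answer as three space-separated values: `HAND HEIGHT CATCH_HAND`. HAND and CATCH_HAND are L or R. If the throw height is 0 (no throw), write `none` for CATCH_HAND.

Answer: R 6 R

Derivation:
Beat 15: 15 mod 2 = 1, so hand = R
Throw height = pattern[15 mod 3] = pattern[0] = 6
Lands at beat 15+6=21, 21 mod 2 = 1, so catch hand = R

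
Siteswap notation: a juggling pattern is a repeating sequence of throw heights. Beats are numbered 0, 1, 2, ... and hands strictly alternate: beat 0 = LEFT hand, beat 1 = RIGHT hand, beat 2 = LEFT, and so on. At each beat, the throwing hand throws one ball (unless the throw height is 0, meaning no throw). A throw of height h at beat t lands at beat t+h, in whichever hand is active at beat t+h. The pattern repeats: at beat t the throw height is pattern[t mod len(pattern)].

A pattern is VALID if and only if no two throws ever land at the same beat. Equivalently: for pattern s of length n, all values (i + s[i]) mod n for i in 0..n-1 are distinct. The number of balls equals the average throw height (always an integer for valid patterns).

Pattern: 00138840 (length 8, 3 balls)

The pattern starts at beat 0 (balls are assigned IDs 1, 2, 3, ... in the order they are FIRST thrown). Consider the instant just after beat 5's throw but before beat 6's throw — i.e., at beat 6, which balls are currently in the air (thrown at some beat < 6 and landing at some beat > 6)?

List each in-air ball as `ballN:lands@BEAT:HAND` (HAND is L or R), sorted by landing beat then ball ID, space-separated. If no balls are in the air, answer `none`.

Answer: ball2:lands@12:L ball3:lands@13:R

Derivation:
Beat 2 (L): throw ball1 h=1 -> lands@3:R; in-air after throw: [b1@3:R]
Beat 3 (R): throw ball1 h=3 -> lands@6:L; in-air after throw: [b1@6:L]
Beat 4 (L): throw ball2 h=8 -> lands@12:L; in-air after throw: [b1@6:L b2@12:L]
Beat 5 (R): throw ball3 h=8 -> lands@13:R; in-air after throw: [b1@6:L b2@12:L b3@13:R]
Beat 6 (L): throw ball1 h=4 -> lands@10:L; in-air after throw: [b1@10:L b2@12:L b3@13:R]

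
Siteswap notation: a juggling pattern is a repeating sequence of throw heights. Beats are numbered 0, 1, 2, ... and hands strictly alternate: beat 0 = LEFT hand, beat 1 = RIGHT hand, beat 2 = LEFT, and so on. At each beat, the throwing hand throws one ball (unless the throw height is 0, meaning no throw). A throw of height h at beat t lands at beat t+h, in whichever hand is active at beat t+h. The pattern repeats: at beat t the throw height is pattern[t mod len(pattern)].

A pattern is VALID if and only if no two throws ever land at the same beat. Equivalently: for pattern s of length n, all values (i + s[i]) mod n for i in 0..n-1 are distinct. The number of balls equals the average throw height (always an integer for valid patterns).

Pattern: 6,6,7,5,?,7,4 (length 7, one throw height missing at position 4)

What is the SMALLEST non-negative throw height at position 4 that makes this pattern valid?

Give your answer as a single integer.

Answer: 0

Derivation:
i=0: (0 + 6) mod 7 = 6
i=1: (1 + 6) mod 7 = 0
i=2: (2 + 7) mod 7 = 2
i=3: (3 + 5) mod 7 = 1
i=4: s[i]=? (unknown)
i=5: (5 + 7) mod 7 = 5
i=6: (6 + 4) mod 7 = 3
Known residues: [0, 1, 2, 3, 5, 6]; need a permutation of 0..6, so missing residue r = 4
Need (4 + s) mod 7 = 4; smallest s = (4 - 4) mod 7 = 0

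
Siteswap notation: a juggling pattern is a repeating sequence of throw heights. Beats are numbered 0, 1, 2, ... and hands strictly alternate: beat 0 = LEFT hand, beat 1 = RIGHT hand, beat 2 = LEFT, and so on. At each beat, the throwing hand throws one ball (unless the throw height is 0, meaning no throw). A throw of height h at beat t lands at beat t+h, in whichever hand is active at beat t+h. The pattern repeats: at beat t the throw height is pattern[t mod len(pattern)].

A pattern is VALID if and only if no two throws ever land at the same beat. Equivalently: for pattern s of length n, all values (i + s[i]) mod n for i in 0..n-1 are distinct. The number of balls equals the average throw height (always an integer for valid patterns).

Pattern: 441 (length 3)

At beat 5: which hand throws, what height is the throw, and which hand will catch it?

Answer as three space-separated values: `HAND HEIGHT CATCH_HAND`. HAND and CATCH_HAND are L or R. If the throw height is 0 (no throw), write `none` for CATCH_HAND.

Beat 5: 5 mod 2 = 1, so hand = R
Throw height = pattern[5 mod 3] = pattern[2] = 1
Lands at beat 5+1=6, 6 mod 2 = 0, so catch hand = L

Answer: R 1 L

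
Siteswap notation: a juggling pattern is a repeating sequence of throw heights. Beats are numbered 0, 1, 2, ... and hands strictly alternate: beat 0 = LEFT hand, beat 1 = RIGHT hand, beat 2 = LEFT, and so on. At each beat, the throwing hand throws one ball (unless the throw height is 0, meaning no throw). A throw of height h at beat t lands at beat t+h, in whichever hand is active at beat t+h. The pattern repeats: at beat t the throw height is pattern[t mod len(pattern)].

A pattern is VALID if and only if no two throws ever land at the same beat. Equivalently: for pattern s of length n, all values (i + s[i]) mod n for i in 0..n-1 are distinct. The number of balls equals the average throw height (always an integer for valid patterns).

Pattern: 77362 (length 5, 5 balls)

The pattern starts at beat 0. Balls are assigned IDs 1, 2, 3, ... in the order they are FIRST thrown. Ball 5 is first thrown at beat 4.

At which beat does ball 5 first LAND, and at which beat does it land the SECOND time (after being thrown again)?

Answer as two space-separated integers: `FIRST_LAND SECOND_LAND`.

Answer: 6 13

Derivation:
Beat 0 (L): throw ball1 h=7 -> lands@7:R; in-air after throw: [b1@7:R]
Beat 1 (R): throw ball2 h=7 -> lands@8:L; in-air after throw: [b1@7:R b2@8:L]
Beat 2 (L): throw ball3 h=3 -> lands@5:R; in-air after throw: [b3@5:R b1@7:R b2@8:L]
Beat 3 (R): throw ball4 h=6 -> lands@9:R; in-air after throw: [b3@5:R b1@7:R b2@8:L b4@9:R]
Beat 4 (L): throw ball5 h=2 -> lands@6:L; in-air after throw: [b3@5:R b5@6:L b1@7:R b2@8:L b4@9:R]
Beat 5 (R): throw ball3 h=7 -> lands@12:L; in-air after throw: [b5@6:L b1@7:R b2@8:L b4@9:R b3@12:L]
Beat 6 (L): throw ball5 h=7 -> lands@13:R; in-air after throw: [b1@7:R b2@8:L b4@9:R b3@12:L b5@13:R]
Beat 7 (R): throw ball1 h=3 -> lands@10:L; in-air after throw: [b2@8:L b4@9:R b1@10:L b3@12:L b5@13:R]
Beat 8 (L): throw ball2 h=6 -> lands@14:L; in-air after throw: [b4@9:R b1@10:L b3@12:L b5@13:R b2@14:L]
Beat 9 (R): throw ball4 h=2 -> lands@11:R; in-air after throw: [b1@10:L b4@11:R b3@12:L b5@13:R b2@14:L]
Beat 10 (L): throw ball1 h=7 -> lands@17:R; in-air after throw: [b4@11:R b3@12:L b5@13:R b2@14:L b1@17:R]
Beat 11 (R): throw ball4 h=7 -> lands@18:L; in-air after throw: [b3@12:L b5@13:R b2@14:L b1@17:R b4@18:L]
Ball 5: thrown@4 h=2 -> first land @6; rethrown@6 h=7 -> second land @13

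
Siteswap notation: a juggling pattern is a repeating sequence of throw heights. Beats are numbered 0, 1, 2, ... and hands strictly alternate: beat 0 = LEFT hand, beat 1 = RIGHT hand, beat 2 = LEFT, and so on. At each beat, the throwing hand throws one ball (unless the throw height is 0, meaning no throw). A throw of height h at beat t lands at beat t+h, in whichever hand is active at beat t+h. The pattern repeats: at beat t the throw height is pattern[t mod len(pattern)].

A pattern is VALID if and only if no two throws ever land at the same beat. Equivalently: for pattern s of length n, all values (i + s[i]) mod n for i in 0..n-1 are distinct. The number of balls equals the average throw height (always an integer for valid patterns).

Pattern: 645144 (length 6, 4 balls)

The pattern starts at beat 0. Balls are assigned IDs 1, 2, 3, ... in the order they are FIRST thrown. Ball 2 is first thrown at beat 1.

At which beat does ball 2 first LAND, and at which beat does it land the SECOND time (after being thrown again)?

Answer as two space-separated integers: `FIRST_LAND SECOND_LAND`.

Beat 0 (L): throw ball1 h=6 -> lands@6:L; in-air after throw: [b1@6:L]
Beat 1 (R): throw ball2 h=4 -> lands@5:R; in-air after throw: [b2@5:R b1@6:L]
Beat 2 (L): throw ball3 h=5 -> lands@7:R; in-air after throw: [b2@5:R b1@6:L b3@7:R]
Beat 3 (R): throw ball4 h=1 -> lands@4:L; in-air after throw: [b4@4:L b2@5:R b1@6:L b3@7:R]
Beat 4 (L): throw ball4 h=4 -> lands@8:L; in-air after throw: [b2@5:R b1@6:L b3@7:R b4@8:L]
Beat 5 (R): throw ball2 h=4 -> lands@9:R; in-air after throw: [b1@6:L b3@7:R b4@8:L b2@9:R]
Beat 6 (L): throw ball1 h=6 -> lands@12:L; in-air after throw: [b3@7:R b4@8:L b2@9:R b1@12:L]
Beat 7 (R): throw ball3 h=4 -> lands@11:R; in-air after throw: [b4@8:L b2@9:R b3@11:R b1@12:L]
Beat 8 (L): throw ball4 h=5 -> lands@13:R; in-air after throw: [b2@9:R b3@11:R b1@12:L b4@13:R]
Beat 9 (R): throw ball2 h=1 -> lands@10:L; in-air after throw: [b2@10:L b3@11:R b1@12:L b4@13:R]
Ball 2: thrown@1 h=4 -> first land @5; rethrown@5 h=4 -> second land @9

Answer: 5 9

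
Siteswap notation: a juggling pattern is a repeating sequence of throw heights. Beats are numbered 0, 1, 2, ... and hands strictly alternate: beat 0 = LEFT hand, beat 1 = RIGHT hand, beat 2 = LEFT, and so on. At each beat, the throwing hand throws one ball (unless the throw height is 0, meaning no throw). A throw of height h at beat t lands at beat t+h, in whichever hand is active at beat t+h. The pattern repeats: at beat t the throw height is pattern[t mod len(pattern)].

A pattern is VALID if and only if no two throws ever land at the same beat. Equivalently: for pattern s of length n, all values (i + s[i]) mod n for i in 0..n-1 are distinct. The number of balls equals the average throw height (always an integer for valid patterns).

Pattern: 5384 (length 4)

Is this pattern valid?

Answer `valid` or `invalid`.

Answer: valid

Derivation:
i=0: (i + s[i]) mod n = (0 + 5) mod 4 = 1
i=1: (i + s[i]) mod n = (1 + 3) mod 4 = 0
i=2: (i + s[i]) mod n = (2 + 8) mod 4 = 2
i=3: (i + s[i]) mod n = (3 + 4) mod 4 = 3
Residues: [1, 0, 2, 3], distinct: True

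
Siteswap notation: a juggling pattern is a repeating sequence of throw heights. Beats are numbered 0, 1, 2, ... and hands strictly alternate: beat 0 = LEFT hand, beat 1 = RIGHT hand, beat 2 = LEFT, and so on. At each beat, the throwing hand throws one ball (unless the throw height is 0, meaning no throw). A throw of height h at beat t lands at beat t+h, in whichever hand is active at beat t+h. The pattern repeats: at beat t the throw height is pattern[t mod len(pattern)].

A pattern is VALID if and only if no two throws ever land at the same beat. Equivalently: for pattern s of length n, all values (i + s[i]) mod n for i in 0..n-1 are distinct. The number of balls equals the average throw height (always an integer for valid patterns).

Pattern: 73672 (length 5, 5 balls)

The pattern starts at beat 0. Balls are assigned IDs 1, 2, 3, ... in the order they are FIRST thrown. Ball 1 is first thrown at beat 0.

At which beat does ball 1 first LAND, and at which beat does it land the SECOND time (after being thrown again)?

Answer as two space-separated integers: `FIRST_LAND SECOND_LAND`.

Answer: 7 13

Derivation:
Beat 0 (L): throw ball1 h=7 -> lands@7:R; in-air after throw: [b1@7:R]
Beat 1 (R): throw ball2 h=3 -> lands@4:L; in-air after throw: [b2@4:L b1@7:R]
Beat 2 (L): throw ball3 h=6 -> lands@8:L; in-air after throw: [b2@4:L b1@7:R b3@8:L]
Beat 3 (R): throw ball4 h=7 -> lands@10:L; in-air after throw: [b2@4:L b1@7:R b3@8:L b4@10:L]
Beat 4 (L): throw ball2 h=2 -> lands@6:L; in-air after throw: [b2@6:L b1@7:R b3@8:L b4@10:L]
Beat 5 (R): throw ball5 h=7 -> lands@12:L; in-air after throw: [b2@6:L b1@7:R b3@8:L b4@10:L b5@12:L]
Beat 6 (L): throw ball2 h=3 -> lands@9:R; in-air after throw: [b1@7:R b3@8:L b2@9:R b4@10:L b5@12:L]
Beat 7 (R): throw ball1 h=6 -> lands@13:R; in-air after throw: [b3@8:L b2@9:R b4@10:L b5@12:L b1@13:R]
Beat 8 (L): throw ball3 h=7 -> lands@15:R; in-air after throw: [b2@9:R b4@10:L b5@12:L b1@13:R b3@15:R]
Beat 9 (R): throw ball2 h=2 -> lands@11:R; in-air after throw: [b4@10:L b2@11:R b5@12:L b1@13:R b3@15:R]
Beat 10 (L): throw ball4 h=7 -> lands@17:R; in-air after throw: [b2@11:R b5@12:L b1@13:R b3@15:R b4@17:R]
Beat 11 (R): throw ball2 h=3 -> lands@14:L; in-air after throw: [b5@12:L b1@13:R b2@14:L b3@15:R b4@17:R]
Beat 12 (L): throw ball5 h=6 -> lands@18:L; in-air after throw: [b1@13:R b2@14:L b3@15:R b4@17:R b5@18:L]
Beat 13 (R): throw ball1 h=7 -> lands@20:L; in-air after throw: [b2@14:L b3@15:R b4@17:R b5@18:L b1@20:L]
Ball 1: thrown@0 h=7 -> first land @7; rethrown@7 h=6 -> second land @13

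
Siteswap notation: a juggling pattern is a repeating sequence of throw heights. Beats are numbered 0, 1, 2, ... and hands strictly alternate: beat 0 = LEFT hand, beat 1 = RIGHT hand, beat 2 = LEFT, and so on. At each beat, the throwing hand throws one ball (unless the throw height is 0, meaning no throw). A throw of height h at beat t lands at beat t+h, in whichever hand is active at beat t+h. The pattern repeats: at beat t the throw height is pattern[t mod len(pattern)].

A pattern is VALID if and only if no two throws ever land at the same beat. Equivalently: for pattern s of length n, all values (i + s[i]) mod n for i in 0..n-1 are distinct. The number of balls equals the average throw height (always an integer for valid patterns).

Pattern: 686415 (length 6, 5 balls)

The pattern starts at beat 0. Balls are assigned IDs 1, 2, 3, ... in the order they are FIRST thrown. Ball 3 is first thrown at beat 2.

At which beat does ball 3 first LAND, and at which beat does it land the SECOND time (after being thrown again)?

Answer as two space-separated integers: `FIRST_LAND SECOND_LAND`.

Beat 0 (L): throw ball1 h=6 -> lands@6:L; in-air after throw: [b1@6:L]
Beat 1 (R): throw ball2 h=8 -> lands@9:R; in-air after throw: [b1@6:L b2@9:R]
Beat 2 (L): throw ball3 h=6 -> lands@8:L; in-air after throw: [b1@6:L b3@8:L b2@9:R]
Beat 3 (R): throw ball4 h=4 -> lands@7:R; in-air after throw: [b1@6:L b4@7:R b3@8:L b2@9:R]
Beat 4 (L): throw ball5 h=1 -> lands@5:R; in-air after throw: [b5@5:R b1@6:L b4@7:R b3@8:L b2@9:R]
Beat 5 (R): throw ball5 h=5 -> lands@10:L; in-air after throw: [b1@6:L b4@7:R b3@8:L b2@9:R b5@10:L]
Beat 6 (L): throw ball1 h=6 -> lands@12:L; in-air after throw: [b4@7:R b3@8:L b2@9:R b5@10:L b1@12:L]
Beat 7 (R): throw ball4 h=8 -> lands@15:R; in-air after throw: [b3@8:L b2@9:R b5@10:L b1@12:L b4@15:R]
Beat 8 (L): throw ball3 h=6 -> lands@14:L; in-air after throw: [b2@9:R b5@10:L b1@12:L b3@14:L b4@15:R]
Beat 9 (R): throw ball2 h=4 -> lands@13:R; in-air after throw: [b5@10:L b1@12:L b2@13:R b3@14:L b4@15:R]
Beat 10 (L): throw ball5 h=1 -> lands@11:R; in-air after throw: [b5@11:R b1@12:L b2@13:R b3@14:L b4@15:R]
Beat 11 (R): throw ball5 h=5 -> lands@16:L; in-air after throw: [b1@12:L b2@13:R b3@14:L b4@15:R b5@16:L]
Beat 12 (L): throw ball1 h=6 -> lands@18:L; in-air after throw: [b2@13:R b3@14:L b4@15:R b5@16:L b1@18:L]
Beat 13 (R): throw ball2 h=8 -> lands@21:R; in-air after throw: [b3@14:L b4@15:R b5@16:L b1@18:L b2@21:R]
Beat 14 (L): throw ball3 h=6 -> lands@20:L; in-air after throw: [b4@15:R b5@16:L b1@18:L b3@20:L b2@21:R]
Ball 3: thrown@2 h=6 -> first land @8; rethrown@8 h=6 -> second land @14

Answer: 8 14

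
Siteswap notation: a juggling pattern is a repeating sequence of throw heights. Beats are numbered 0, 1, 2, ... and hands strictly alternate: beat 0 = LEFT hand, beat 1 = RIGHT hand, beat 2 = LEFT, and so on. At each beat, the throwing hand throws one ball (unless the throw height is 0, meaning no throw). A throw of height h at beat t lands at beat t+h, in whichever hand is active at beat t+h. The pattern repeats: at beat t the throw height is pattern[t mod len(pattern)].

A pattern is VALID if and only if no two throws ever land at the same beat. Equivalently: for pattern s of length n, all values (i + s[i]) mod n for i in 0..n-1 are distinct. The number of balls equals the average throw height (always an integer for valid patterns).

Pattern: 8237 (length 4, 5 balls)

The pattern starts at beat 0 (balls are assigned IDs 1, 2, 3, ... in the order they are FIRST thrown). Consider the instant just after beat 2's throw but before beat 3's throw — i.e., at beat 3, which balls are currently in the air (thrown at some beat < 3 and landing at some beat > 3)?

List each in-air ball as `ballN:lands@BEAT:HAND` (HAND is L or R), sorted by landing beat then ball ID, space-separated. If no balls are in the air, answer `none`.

Beat 0 (L): throw ball1 h=8 -> lands@8:L; in-air after throw: [b1@8:L]
Beat 1 (R): throw ball2 h=2 -> lands@3:R; in-air after throw: [b2@3:R b1@8:L]
Beat 2 (L): throw ball3 h=3 -> lands@5:R; in-air after throw: [b2@3:R b3@5:R b1@8:L]
Beat 3 (R): throw ball2 h=7 -> lands@10:L; in-air after throw: [b3@5:R b1@8:L b2@10:L]

Answer: ball3:lands@5:R ball1:lands@8:L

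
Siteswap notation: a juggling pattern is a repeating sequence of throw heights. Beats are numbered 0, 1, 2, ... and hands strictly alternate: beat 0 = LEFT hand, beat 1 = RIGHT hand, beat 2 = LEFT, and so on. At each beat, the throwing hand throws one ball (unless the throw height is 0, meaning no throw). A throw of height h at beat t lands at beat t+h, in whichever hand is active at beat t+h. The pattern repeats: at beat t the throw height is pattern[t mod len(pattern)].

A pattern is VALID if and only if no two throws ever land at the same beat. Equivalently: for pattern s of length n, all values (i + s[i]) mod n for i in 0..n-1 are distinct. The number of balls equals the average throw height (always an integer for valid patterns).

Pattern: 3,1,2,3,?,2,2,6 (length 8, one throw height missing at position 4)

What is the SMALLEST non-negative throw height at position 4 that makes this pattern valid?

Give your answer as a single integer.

i=0: (0 + 3) mod 8 = 3
i=1: (1 + 1) mod 8 = 2
i=2: (2 + 2) mod 8 = 4
i=3: (3 + 3) mod 8 = 6
i=4: s[i]=? (unknown)
i=5: (5 + 2) mod 8 = 7
i=6: (6 + 2) mod 8 = 0
i=7: (7 + 6) mod 8 = 5
Known residues: [0, 2, 3, 4, 5, 6, 7]; need a permutation of 0..7, so missing residue r = 1
Need (4 + s) mod 8 = 1; smallest s = (1 - 4) mod 8 = 5

Answer: 5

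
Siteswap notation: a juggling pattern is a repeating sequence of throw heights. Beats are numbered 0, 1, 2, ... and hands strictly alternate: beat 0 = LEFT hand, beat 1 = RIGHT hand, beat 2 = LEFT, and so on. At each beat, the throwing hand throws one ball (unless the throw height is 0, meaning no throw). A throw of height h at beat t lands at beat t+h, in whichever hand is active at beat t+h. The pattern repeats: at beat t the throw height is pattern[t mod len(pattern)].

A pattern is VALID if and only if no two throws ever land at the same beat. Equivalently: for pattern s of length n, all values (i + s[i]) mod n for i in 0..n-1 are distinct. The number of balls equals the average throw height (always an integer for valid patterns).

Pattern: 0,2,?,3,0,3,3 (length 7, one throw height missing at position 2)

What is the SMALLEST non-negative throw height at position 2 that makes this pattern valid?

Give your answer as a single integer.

Answer: 3

Derivation:
i=0: (0 + 0) mod 7 = 0
i=1: (1 + 2) mod 7 = 3
i=2: s[i]=? (unknown)
i=3: (3 + 3) mod 7 = 6
i=4: (4 + 0) mod 7 = 4
i=5: (5 + 3) mod 7 = 1
i=6: (6 + 3) mod 7 = 2
Known residues: [0, 1, 2, 3, 4, 6]; need a permutation of 0..6, so missing residue r = 5
Need (2 + s) mod 7 = 5; smallest s = (5 - 2) mod 7 = 3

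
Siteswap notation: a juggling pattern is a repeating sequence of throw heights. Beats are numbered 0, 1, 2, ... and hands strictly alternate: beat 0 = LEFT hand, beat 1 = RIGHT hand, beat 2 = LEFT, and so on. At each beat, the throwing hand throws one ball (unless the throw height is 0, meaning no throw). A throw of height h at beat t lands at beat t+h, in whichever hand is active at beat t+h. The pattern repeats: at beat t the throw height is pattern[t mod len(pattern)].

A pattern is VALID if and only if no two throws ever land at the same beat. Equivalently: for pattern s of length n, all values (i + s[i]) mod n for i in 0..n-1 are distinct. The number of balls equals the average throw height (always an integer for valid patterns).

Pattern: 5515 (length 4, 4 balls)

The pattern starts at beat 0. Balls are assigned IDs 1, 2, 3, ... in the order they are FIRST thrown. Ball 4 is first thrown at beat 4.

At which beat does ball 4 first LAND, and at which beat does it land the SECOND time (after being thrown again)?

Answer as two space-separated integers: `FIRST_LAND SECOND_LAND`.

Answer: 9 14

Derivation:
Beat 0 (L): throw ball1 h=5 -> lands@5:R; in-air after throw: [b1@5:R]
Beat 1 (R): throw ball2 h=5 -> lands@6:L; in-air after throw: [b1@5:R b2@6:L]
Beat 2 (L): throw ball3 h=1 -> lands@3:R; in-air after throw: [b3@3:R b1@5:R b2@6:L]
Beat 3 (R): throw ball3 h=5 -> lands@8:L; in-air after throw: [b1@5:R b2@6:L b3@8:L]
Beat 4 (L): throw ball4 h=5 -> lands@9:R; in-air after throw: [b1@5:R b2@6:L b3@8:L b4@9:R]
Beat 5 (R): throw ball1 h=5 -> lands@10:L; in-air after throw: [b2@6:L b3@8:L b4@9:R b1@10:L]
Beat 6 (L): throw ball2 h=1 -> lands@7:R; in-air after throw: [b2@7:R b3@8:L b4@9:R b1@10:L]
Beat 7 (R): throw ball2 h=5 -> lands@12:L; in-air after throw: [b3@8:L b4@9:R b1@10:L b2@12:L]
Beat 8 (L): throw ball3 h=5 -> lands@13:R; in-air after throw: [b4@9:R b1@10:L b2@12:L b3@13:R]
Beat 9 (R): throw ball4 h=5 -> lands@14:L; in-air after throw: [b1@10:L b2@12:L b3@13:R b4@14:L]
Beat 10 (L): throw ball1 h=1 -> lands@11:R; in-air after throw: [b1@11:R b2@12:L b3@13:R b4@14:L]
Beat 11 (R): throw ball1 h=5 -> lands@16:L; in-air after throw: [b2@12:L b3@13:R b4@14:L b1@16:L]
Beat 12 (L): throw ball2 h=5 -> lands@17:R; in-air after throw: [b3@13:R b4@14:L b1@16:L b2@17:R]
Beat 13 (R): throw ball3 h=5 -> lands@18:L; in-air after throw: [b4@14:L b1@16:L b2@17:R b3@18:L]
Beat 14 (L): throw ball4 h=1 -> lands@15:R; in-air after throw: [b4@15:R b1@16:L b2@17:R b3@18:L]
Ball 4: thrown@4 h=5 -> first land @9; rethrown@9 h=5 -> second land @14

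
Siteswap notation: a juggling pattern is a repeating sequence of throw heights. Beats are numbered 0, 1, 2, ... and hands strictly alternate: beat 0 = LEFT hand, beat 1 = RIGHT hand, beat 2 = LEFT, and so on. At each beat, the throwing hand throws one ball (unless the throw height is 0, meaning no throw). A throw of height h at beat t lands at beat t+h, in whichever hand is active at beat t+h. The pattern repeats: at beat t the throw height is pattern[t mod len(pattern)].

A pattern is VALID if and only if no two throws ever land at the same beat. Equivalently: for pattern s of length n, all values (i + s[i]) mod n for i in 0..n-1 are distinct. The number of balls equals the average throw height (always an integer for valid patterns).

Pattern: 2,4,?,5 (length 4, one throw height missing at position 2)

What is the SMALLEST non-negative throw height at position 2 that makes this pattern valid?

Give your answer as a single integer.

i=0: (0 + 2) mod 4 = 2
i=1: (1 + 4) mod 4 = 1
i=2: s[i]=? (unknown)
i=3: (3 + 5) mod 4 = 0
Known residues: [0, 1, 2]; need a permutation of 0..3, so missing residue r = 3
Need (2 + s) mod 4 = 3; smallest s = (3 - 2) mod 4 = 1

Answer: 1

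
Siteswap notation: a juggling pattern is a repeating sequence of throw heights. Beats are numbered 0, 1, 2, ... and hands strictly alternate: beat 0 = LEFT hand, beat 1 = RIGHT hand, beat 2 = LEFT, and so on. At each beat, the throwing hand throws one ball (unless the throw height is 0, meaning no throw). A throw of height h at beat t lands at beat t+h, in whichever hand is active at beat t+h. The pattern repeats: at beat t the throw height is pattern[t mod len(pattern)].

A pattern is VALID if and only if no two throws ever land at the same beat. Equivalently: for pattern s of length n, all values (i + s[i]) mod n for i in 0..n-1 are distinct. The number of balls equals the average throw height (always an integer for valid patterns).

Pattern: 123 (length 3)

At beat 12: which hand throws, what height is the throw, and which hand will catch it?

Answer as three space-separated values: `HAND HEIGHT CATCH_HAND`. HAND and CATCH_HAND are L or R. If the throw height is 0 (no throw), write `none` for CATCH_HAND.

Beat 12: 12 mod 2 = 0, so hand = L
Throw height = pattern[12 mod 3] = pattern[0] = 1
Lands at beat 12+1=13, 13 mod 2 = 1, so catch hand = R

Answer: L 1 R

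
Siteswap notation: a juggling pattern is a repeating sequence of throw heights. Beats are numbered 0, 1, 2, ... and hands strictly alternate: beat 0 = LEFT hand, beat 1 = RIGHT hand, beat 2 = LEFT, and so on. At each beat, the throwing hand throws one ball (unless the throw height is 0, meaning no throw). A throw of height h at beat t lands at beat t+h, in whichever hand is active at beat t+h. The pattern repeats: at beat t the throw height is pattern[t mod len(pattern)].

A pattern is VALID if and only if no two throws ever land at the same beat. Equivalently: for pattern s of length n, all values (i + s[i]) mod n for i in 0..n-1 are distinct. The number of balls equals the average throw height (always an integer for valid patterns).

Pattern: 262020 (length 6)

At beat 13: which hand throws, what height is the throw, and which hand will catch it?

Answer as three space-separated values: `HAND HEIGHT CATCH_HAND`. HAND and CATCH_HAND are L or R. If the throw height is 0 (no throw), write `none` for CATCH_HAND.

Answer: R 6 R

Derivation:
Beat 13: 13 mod 2 = 1, so hand = R
Throw height = pattern[13 mod 6] = pattern[1] = 6
Lands at beat 13+6=19, 19 mod 2 = 1, so catch hand = R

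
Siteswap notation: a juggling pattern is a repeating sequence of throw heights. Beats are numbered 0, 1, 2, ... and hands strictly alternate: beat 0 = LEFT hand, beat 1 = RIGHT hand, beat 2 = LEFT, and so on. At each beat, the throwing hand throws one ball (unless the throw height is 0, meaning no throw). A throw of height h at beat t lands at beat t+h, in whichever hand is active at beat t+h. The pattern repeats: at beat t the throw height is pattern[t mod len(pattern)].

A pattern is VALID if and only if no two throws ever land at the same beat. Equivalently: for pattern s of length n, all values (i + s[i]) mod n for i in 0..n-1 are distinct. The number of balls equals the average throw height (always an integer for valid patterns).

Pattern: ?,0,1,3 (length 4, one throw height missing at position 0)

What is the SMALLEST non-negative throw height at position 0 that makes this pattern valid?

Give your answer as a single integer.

Answer: 0

Derivation:
i=0: s[i]=? (unknown)
i=1: (1 + 0) mod 4 = 1
i=2: (2 + 1) mod 4 = 3
i=3: (3 + 3) mod 4 = 2
Known residues: [1, 2, 3]; need a permutation of 0..3, so missing residue r = 0
Need (0 + s) mod 4 = 0; smallest s = (0 - 0) mod 4 = 0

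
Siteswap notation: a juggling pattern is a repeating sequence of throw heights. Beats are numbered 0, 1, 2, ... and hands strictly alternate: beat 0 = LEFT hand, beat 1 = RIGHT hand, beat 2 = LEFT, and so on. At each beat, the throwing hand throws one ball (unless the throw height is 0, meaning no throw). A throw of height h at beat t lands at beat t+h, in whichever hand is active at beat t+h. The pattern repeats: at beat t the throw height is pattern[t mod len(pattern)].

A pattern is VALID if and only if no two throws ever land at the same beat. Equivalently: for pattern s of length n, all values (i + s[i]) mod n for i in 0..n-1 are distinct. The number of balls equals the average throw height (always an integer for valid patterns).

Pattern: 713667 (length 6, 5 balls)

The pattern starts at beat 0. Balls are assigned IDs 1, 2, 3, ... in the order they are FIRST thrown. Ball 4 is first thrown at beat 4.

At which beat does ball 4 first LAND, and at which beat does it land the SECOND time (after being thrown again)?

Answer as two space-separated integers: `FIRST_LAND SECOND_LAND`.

Answer: 10 16

Derivation:
Beat 0 (L): throw ball1 h=7 -> lands@7:R; in-air after throw: [b1@7:R]
Beat 1 (R): throw ball2 h=1 -> lands@2:L; in-air after throw: [b2@2:L b1@7:R]
Beat 2 (L): throw ball2 h=3 -> lands@5:R; in-air after throw: [b2@5:R b1@7:R]
Beat 3 (R): throw ball3 h=6 -> lands@9:R; in-air after throw: [b2@5:R b1@7:R b3@9:R]
Beat 4 (L): throw ball4 h=6 -> lands@10:L; in-air after throw: [b2@5:R b1@7:R b3@9:R b4@10:L]
Beat 5 (R): throw ball2 h=7 -> lands@12:L; in-air after throw: [b1@7:R b3@9:R b4@10:L b2@12:L]
Beat 6 (L): throw ball5 h=7 -> lands@13:R; in-air after throw: [b1@7:R b3@9:R b4@10:L b2@12:L b5@13:R]
Beat 7 (R): throw ball1 h=1 -> lands@8:L; in-air after throw: [b1@8:L b3@9:R b4@10:L b2@12:L b5@13:R]
Beat 8 (L): throw ball1 h=3 -> lands@11:R; in-air after throw: [b3@9:R b4@10:L b1@11:R b2@12:L b5@13:R]
Beat 9 (R): throw ball3 h=6 -> lands@15:R; in-air after throw: [b4@10:L b1@11:R b2@12:L b5@13:R b3@15:R]
Beat 10 (L): throw ball4 h=6 -> lands@16:L; in-air after throw: [b1@11:R b2@12:L b5@13:R b3@15:R b4@16:L]
Beat 11 (R): throw ball1 h=7 -> lands@18:L; in-air after throw: [b2@12:L b5@13:R b3@15:R b4@16:L b1@18:L]
Beat 12 (L): throw ball2 h=7 -> lands@19:R; in-air after throw: [b5@13:R b3@15:R b4@16:L b1@18:L b2@19:R]
Beat 13 (R): throw ball5 h=1 -> lands@14:L; in-air after throw: [b5@14:L b3@15:R b4@16:L b1@18:L b2@19:R]
Beat 14 (L): throw ball5 h=3 -> lands@17:R; in-air after throw: [b3@15:R b4@16:L b5@17:R b1@18:L b2@19:R]
Ball 4: thrown@4 h=6 -> first land @10; rethrown@10 h=6 -> second land @16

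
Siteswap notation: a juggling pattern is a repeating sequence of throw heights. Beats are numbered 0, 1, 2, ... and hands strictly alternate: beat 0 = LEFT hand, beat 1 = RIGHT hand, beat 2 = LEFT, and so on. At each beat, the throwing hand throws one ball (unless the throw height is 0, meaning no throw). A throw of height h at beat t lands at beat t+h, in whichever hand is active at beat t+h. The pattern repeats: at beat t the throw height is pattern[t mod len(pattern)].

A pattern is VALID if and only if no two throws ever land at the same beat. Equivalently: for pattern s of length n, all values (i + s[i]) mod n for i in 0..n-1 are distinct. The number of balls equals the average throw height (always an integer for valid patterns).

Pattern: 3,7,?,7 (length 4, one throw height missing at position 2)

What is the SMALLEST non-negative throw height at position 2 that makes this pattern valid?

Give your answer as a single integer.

Answer: 3

Derivation:
i=0: (0 + 3) mod 4 = 3
i=1: (1 + 7) mod 4 = 0
i=2: s[i]=? (unknown)
i=3: (3 + 7) mod 4 = 2
Known residues: [0, 2, 3]; need a permutation of 0..3, so missing residue r = 1
Need (2 + s) mod 4 = 1; smallest s = (1 - 2) mod 4 = 3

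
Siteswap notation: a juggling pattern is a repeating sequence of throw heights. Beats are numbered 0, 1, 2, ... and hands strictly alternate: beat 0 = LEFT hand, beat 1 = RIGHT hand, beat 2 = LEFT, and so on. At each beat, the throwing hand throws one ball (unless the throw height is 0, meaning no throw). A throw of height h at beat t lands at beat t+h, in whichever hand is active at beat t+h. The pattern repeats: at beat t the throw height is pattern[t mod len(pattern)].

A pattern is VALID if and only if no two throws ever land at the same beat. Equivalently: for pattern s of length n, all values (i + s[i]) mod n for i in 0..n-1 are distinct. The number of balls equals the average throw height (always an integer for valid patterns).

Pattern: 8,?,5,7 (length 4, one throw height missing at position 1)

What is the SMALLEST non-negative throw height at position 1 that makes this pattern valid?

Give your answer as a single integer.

i=0: (0 + 8) mod 4 = 0
i=1: s[i]=? (unknown)
i=2: (2 + 5) mod 4 = 3
i=3: (3 + 7) mod 4 = 2
Known residues: [0, 2, 3]; need a permutation of 0..3, so missing residue r = 1
Need (1 + s) mod 4 = 1; smallest s = (1 - 1) mod 4 = 0

Answer: 0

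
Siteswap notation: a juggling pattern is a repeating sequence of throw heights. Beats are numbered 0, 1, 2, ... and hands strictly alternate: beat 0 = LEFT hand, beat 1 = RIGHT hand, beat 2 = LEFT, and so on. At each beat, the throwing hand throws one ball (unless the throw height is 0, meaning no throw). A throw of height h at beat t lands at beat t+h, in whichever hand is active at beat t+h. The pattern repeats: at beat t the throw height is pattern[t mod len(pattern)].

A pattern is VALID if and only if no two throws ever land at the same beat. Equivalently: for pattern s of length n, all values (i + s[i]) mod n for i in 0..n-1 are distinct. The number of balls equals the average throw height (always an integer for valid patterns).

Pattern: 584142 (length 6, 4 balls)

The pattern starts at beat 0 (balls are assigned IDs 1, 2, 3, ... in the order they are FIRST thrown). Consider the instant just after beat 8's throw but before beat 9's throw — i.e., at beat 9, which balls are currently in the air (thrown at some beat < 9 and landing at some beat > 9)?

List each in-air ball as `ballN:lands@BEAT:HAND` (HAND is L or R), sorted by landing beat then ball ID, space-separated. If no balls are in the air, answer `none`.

Beat 0 (L): throw ball1 h=5 -> lands@5:R; in-air after throw: [b1@5:R]
Beat 1 (R): throw ball2 h=8 -> lands@9:R; in-air after throw: [b1@5:R b2@9:R]
Beat 2 (L): throw ball3 h=4 -> lands@6:L; in-air after throw: [b1@5:R b3@6:L b2@9:R]
Beat 3 (R): throw ball4 h=1 -> lands@4:L; in-air after throw: [b4@4:L b1@5:R b3@6:L b2@9:R]
Beat 4 (L): throw ball4 h=4 -> lands@8:L; in-air after throw: [b1@5:R b3@6:L b4@8:L b2@9:R]
Beat 5 (R): throw ball1 h=2 -> lands@7:R; in-air after throw: [b3@6:L b1@7:R b4@8:L b2@9:R]
Beat 6 (L): throw ball3 h=5 -> lands@11:R; in-air after throw: [b1@7:R b4@8:L b2@9:R b3@11:R]
Beat 7 (R): throw ball1 h=8 -> lands@15:R; in-air after throw: [b4@8:L b2@9:R b3@11:R b1@15:R]
Beat 8 (L): throw ball4 h=4 -> lands@12:L; in-air after throw: [b2@9:R b3@11:R b4@12:L b1@15:R]
Beat 9 (R): throw ball2 h=1 -> lands@10:L; in-air after throw: [b2@10:L b3@11:R b4@12:L b1@15:R]

Answer: ball3:lands@11:R ball4:lands@12:L ball1:lands@15:R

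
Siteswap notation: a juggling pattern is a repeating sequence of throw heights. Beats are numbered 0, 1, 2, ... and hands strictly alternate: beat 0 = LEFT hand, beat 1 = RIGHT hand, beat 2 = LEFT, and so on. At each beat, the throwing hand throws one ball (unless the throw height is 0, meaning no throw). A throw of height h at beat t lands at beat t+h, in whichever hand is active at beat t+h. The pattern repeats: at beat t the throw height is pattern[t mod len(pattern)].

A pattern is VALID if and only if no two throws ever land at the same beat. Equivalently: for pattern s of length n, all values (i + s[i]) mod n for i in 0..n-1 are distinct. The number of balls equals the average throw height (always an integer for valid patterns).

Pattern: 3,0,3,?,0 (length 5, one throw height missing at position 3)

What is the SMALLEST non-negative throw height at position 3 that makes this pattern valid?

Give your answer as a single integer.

i=0: (0 + 3) mod 5 = 3
i=1: (1 + 0) mod 5 = 1
i=2: (2 + 3) mod 5 = 0
i=3: s[i]=? (unknown)
i=4: (4 + 0) mod 5 = 4
Known residues: [0, 1, 3, 4]; need a permutation of 0..4, so missing residue r = 2
Need (3 + s) mod 5 = 2; smallest s = (2 - 3) mod 5 = 4

Answer: 4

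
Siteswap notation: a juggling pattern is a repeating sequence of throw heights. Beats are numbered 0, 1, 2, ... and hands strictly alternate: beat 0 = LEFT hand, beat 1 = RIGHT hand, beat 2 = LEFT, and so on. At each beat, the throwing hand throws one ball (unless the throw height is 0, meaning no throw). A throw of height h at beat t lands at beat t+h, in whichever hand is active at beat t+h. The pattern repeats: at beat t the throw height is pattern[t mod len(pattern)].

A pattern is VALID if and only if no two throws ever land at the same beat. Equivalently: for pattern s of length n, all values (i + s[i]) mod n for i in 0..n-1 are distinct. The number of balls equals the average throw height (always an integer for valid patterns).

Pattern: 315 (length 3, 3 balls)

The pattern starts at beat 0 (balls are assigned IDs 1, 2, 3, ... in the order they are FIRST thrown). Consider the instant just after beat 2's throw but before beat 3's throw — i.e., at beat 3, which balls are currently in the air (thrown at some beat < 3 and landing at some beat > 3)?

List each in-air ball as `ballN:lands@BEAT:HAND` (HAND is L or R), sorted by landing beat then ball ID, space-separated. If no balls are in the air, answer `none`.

Answer: ball2:lands@7:R

Derivation:
Beat 0 (L): throw ball1 h=3 -> lands@3:R; in-air after throw: [b1@3:R]
Beat 1 (R): throw ball2 h=1 -> lands@2:L; in-air after throw: [b2@2:L b1@3:R]
Beat 2 (L): throw ball2 h=5 -> lands@7:R; in-air after throw: [b1@3:R b2@7:R]
Beat 3 (R): throw ball1 h=3 -> lands@6:L; in-air after throw: [b1@6:L b2@7:R]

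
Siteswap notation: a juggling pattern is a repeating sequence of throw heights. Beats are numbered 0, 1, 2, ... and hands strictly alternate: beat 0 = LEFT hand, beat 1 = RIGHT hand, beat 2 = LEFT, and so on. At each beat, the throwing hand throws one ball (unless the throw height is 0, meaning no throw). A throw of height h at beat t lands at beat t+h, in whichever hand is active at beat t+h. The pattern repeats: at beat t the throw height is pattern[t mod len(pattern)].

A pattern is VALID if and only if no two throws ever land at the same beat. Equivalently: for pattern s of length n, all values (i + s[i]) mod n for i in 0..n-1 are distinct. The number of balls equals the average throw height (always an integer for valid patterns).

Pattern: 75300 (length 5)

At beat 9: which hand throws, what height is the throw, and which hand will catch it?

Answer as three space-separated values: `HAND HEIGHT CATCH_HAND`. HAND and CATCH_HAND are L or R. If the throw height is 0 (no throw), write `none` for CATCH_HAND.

Beat 9: 9 mod 2 = 1, so hand = R
Throw height = pattern[9 mod 5] = pattern[4] = 0

Answer: R 0 none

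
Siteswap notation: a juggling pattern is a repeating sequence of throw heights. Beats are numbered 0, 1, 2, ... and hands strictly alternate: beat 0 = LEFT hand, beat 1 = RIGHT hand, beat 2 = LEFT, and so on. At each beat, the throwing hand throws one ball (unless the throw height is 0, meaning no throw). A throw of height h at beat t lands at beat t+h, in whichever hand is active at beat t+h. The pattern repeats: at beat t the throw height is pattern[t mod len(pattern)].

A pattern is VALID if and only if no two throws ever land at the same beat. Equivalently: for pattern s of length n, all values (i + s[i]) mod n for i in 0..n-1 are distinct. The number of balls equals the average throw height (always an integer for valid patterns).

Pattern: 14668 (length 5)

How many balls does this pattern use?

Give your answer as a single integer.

Pattern = [1, 4, 6, 6, 8], length n = 5
  position 0: throw height = 1, running sum = 1
  position 1: throw height = 4, running sum = 5
  position 2: throw height = 6, running sum = 11
  position 3: throw height = 6, running sum = 17
  position 4: throw height = 8, running sum = 25
Total sum = 25; balls = sum / n = 25 / 5 = 5

Answer: 5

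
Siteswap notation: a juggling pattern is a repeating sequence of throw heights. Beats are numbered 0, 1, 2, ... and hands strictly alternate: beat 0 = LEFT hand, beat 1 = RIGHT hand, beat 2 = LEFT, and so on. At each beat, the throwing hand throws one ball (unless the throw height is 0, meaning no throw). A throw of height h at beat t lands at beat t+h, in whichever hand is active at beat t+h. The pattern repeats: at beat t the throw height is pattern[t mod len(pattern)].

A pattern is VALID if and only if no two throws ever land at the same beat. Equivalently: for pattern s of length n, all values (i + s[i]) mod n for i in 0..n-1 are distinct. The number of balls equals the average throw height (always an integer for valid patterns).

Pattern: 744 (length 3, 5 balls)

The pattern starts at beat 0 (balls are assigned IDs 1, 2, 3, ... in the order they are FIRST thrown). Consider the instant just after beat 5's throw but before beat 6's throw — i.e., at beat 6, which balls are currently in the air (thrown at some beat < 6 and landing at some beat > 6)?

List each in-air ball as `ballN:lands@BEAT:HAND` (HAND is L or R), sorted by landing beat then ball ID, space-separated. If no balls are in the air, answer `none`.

Beat 0 (L): throw ball1 h=7 -> lands@7:R; in-air after throw: [b1@7:R]
Beat 1 (R): throw ball2 h=4 -> lands@5:R; in-air after throw: [b2@5:R b1@7:R]
Beat 2 (L): throw ball3 h=4 -> lands@6:L; in-air after throw: [b2@5:R b3@6:L b1@7:R]
Beat 3 (R): throw ball4 h=7 -> lands@10:L; in-air after throw: [b2@5:R b3@6:L b1@7:R b4@10:L]
Beat 4 (L): throw ball5 h=4 -> lands@8:L; in-air after throw: [b2@5:R b3@6:L b1@7:R b5@8:L b4@10:L]
Beat 5 (R): throw ball2 h=4 -> lands@9:R; in-air after throw: [b3@6:L b1@7:R b5@8:L b2@9:R b4@10:L]
Beat 6 (L): throw ball3 h=7 -> lands@13:R; in-air after throw: [b1@7:R b5@8:L b2@9:R b4@10:L b3@13:R]

Answer: ball1:lands@7:R ball5:lands@8:L ball2:lands@9:R ball4:lands@10:L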